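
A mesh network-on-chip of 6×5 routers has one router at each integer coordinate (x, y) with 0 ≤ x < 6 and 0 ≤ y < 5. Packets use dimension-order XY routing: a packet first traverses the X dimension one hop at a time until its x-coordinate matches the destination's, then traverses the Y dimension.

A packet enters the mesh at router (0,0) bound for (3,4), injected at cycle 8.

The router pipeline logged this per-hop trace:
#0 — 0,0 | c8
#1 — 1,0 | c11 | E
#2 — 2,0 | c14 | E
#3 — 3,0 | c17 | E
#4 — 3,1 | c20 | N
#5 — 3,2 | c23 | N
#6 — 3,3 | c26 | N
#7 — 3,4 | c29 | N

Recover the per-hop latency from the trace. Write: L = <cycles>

L = 3

From hop 0 (8) to hop 1 (11): +3 cycles.
That increment is L by definition: L = 3.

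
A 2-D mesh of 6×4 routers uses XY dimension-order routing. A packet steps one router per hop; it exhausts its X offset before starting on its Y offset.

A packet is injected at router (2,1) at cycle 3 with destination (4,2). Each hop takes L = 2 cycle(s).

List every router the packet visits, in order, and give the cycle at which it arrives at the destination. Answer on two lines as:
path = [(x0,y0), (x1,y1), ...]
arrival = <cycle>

  0. router=(2,1) cycle=3 (inject)
  1. router=(3,1) cycle=5 dir=E
  2. router=(4,1) cycle=7 dir=E
  3. router=(4,2) cycle=9 dir=N

path = [(2,1), (3,1), (4,1), (4,2)]
arrival = 9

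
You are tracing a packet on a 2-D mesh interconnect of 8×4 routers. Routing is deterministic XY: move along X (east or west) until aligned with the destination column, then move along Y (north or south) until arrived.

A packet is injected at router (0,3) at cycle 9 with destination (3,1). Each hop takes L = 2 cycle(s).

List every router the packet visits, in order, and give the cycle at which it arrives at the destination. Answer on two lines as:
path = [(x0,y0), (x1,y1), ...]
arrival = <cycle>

path = [(0,3), (1,3), (2,3), (3,3), (3,2), (3,1)]
arrival = 19

hop 0: (0,3) @ cyc 9
hop 1: (1,3) @ cyc 11  [E]
hop 2: (2,3) @ cyc 13  [E]
hop 3: (3,3) @ cyc 15  [E]
hop 4: (3,2) @ cyc 17  [S]
hop 5: (3,1) @ cyc 19  [S]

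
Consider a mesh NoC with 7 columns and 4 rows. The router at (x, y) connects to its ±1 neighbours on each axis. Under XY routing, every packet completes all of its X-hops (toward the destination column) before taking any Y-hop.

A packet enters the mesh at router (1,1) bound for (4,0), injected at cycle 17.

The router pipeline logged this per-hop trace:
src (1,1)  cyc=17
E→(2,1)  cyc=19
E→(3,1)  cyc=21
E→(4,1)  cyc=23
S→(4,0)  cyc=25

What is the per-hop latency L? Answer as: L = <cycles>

Δcyc across hop 0→1: 19 − 17 = 2.
That increment is L by definition: L = 2.

L = 2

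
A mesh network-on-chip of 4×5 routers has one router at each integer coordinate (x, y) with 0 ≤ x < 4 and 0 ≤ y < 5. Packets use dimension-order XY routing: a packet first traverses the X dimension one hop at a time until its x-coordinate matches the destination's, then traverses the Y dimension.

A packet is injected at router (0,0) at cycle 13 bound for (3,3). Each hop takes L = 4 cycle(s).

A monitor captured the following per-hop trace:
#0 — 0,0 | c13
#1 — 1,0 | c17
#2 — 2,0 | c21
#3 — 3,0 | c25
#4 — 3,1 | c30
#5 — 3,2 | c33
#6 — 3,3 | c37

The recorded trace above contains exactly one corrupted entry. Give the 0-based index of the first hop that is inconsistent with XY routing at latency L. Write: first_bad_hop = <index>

[1] (+1,+0) / 4c ⇒ ok
[2] (+1,+0) / 4c ⇒ ok
[3] (+1,+0) / 4c ⇒ ok
[4] (+0,+1) / 5c ⇒ BAD: Δcyc=5≠L

first_bad_hop = 4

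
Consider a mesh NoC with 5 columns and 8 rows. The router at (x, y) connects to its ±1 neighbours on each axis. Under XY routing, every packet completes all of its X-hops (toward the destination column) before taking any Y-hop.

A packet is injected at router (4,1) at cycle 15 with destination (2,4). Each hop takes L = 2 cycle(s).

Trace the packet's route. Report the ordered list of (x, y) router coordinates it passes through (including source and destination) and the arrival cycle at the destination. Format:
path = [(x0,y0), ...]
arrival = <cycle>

[0] x=4 y=1 t=15
[1] x=3 y=1 t=17 →W
[2] x=2 y=1 t=19 →W
[3] x=2 y=2 t=21 →N
[4] x=2 y=3 t=23 →N
[5] x=2 y=4 t=25 →N

path = [(4,1), (3,1), (2,1), (2,2), (2,3), (2,4)]
arrival = 25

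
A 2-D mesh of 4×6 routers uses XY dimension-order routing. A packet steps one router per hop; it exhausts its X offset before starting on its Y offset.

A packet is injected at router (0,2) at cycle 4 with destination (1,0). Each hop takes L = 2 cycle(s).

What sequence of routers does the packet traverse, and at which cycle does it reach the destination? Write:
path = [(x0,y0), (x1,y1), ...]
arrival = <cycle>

path = [(0,2), (1,2), (1,1), (1,0)]
arrival = 10

hop 0: (0,2) @ cyc 4
hop 1: (1,2) @ cyc 6  [E]
hop 2: (1,1) @ cyc 8  [S]
hop 3: (1,0) @ cyc 10  [S]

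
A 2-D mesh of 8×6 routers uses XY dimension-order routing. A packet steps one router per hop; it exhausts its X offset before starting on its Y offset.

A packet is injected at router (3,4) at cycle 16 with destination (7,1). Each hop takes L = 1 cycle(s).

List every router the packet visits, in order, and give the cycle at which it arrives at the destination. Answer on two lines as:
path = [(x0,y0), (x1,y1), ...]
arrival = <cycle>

  0. router=(3,4) cycle=16 (inject)
  1. router=(4,4) cycle=17 dir=E
  2. router=(5,4) cycle=18 dir=E
  3. router=(6,4) cycle=19 dir=E
  4. router=(7,4) cycle=20 dir=E
  5. router=(7,3) cycle=21 dir=S
  6. router=(7,2) cycle=22 dir=S
  7. router=(7,1) cycle=23 dir=S

path = [(3,4), (4,4), (5,4), (6,4), (7,4), (7,3), (7,2), (7,1)]
arrival = 23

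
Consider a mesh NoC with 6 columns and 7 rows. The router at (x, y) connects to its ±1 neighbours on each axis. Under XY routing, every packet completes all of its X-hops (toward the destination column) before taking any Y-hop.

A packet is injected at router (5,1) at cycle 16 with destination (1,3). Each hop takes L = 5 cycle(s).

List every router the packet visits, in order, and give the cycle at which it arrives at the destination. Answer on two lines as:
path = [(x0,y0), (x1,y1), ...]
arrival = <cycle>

[0] x=5 y=1 t=16
[1] x=4 y=1 t=21 →W
[2] x=3 y=1 t=26 →W
[3] x=2 y=1 t=31 →W
[4] x=1 y=1 t=36 →W
[5] x=1 y=2 t=41 →N
[6] x=1 y=3 t=46 →N

path = [(5,1), (4,1), (3,1), (2,1), (1,1), (1,2), (1,3)]
arrival = 46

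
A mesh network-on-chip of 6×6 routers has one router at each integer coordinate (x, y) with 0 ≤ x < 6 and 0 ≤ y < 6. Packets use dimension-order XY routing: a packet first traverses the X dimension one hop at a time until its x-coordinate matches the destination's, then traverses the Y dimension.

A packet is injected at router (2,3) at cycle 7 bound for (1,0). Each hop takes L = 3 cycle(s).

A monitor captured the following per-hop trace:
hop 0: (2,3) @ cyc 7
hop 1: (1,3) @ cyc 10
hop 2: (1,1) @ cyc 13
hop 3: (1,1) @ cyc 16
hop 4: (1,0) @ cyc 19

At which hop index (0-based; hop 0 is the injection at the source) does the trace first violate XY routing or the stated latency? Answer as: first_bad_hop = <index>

first_bad_hop = 2

[1] (-1,+0) / 3c ⇒ ok
[2] (+0,-2) / 3c ⇒ BAD: non-unit step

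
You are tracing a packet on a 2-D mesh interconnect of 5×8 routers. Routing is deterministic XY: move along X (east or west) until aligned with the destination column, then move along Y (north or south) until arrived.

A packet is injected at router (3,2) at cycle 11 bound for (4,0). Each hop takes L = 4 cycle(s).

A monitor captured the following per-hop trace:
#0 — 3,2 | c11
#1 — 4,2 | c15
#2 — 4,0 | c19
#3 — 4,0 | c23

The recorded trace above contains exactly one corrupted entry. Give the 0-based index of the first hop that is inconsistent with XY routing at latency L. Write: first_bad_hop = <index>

hop 1: step (+1,+0), +4 cyc — ok
hop 2: step (+0,-2), +4 cyc — BAD: non-unit step

first_bad_hop = 2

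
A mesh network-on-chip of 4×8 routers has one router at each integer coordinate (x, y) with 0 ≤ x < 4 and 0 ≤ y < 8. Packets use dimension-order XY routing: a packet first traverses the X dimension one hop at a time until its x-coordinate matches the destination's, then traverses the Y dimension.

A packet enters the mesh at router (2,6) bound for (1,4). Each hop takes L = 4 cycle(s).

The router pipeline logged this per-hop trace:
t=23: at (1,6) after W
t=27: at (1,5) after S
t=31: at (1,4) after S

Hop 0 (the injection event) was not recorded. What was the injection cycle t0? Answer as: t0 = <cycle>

Hop 1 reached at cycle 23; hop k is at t0 + k·L.
Therefore t0 = 23 − L = 19.

t0 = 19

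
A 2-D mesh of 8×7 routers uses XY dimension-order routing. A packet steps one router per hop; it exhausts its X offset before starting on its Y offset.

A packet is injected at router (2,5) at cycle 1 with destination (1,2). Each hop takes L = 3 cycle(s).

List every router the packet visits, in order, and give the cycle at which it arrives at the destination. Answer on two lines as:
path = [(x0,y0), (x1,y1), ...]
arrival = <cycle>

path = [(2,5), (1,5), (1,4), (1,3), (1,2)]
arrival = 13

src (2,5)  cyc=1
W→(1,5)  cyc=4
S→(1,4)  cyc=7
S→(1,3)  cyc=10
S→(1,2)  cyc=13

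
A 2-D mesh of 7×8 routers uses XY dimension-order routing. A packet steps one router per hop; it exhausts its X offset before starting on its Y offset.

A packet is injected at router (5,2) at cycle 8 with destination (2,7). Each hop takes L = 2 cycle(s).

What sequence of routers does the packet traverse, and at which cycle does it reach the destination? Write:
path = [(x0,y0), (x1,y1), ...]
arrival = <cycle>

hop 0: (5,2) @ cyc 8
hop 1: (4,2) @ cyc 10  [W]
hop 2: (3,2) @ cyc 12  [W]
hop 3: (2,2) @ cyc 14  [W]
hop 4: (2,3) @ cyc 16  [N]
hop 5: (2,4) @ cyc 18  [N]
hop 6: (2,5) @ cyc 20  [N]
hop 7: (2,6) @ cyc 22  [N]
hop 8: (2,7) @ cyc 24  [N]

path = [(5,2), (4,2), (3,2), (2,2), (2,3), (2,4), (2,5), (2,6), (2,7)]
arrival = 24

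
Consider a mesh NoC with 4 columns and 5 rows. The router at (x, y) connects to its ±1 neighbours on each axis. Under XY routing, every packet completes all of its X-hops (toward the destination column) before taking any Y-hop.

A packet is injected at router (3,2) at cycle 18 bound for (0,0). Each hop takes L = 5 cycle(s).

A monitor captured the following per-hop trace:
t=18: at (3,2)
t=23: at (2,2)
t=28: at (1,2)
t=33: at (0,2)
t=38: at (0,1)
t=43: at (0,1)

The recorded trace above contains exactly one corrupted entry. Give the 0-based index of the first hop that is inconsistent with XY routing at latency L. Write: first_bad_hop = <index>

first_bad_hop = 5

hop 1: step (-1,+0), +5 cyc — ok
hop 2: step (-1,+0), +5 cyc — ok
hop 3: step (-1,+0), +5 cyc — ok
hop 4: step (+0,-1), +5 cyc — ok
hop 5: step (+0,+0), +5 cyc — BAD: non-unit step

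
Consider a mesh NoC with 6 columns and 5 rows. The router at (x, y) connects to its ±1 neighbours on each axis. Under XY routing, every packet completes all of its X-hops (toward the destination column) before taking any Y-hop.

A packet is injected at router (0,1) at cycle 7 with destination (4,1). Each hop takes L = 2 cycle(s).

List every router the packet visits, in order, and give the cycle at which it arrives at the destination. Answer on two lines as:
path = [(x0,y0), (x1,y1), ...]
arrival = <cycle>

path = [(0,1), (1,1), (2,1), (3,1), (4,1)]
arrival = 15

hop 0: (0,1) @ cyc 7
hop 1: (1,1) @ cyc 9  [E]
hop 2: (2,1) @ cyc 11  [E]
hop 3: (3,1) @ cyc 13  [E]
hop 4: (4,1) @ cyc 15  [E]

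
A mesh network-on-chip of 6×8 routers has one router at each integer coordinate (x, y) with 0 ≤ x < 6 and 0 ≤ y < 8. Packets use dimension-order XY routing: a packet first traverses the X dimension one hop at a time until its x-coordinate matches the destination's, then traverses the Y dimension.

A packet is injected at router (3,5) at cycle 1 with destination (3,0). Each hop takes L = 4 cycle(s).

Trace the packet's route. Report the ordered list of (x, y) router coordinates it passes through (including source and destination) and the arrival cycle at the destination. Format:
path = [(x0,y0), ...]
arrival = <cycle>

[0] x=3 y=5 t=1
[1] x=3 y=4 t=5 →S
[2] x=3 y=3 t=9 →S
[3] x=3 y=2 t=13 →S
[4] x=3 y=1 t=17 →S
[5] x=3 y=0 t=21 →S

path = [(3,5), (3,4), (3,3), (3,2), (3,1), (3,0)]
arrival = 21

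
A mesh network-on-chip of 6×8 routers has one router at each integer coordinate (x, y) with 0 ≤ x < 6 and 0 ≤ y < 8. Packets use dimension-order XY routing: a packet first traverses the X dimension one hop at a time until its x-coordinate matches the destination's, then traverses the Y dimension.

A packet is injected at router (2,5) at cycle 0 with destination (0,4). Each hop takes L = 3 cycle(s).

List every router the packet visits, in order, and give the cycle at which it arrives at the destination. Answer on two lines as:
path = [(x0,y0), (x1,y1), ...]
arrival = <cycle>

path = [(2,5), (1,5), (0,5), (0,4)]
arrival = 9

t=0: at (2,5)
t=3: at (1,5) after W
t=6: at (0,5) after W
t=9: at (0,4) after S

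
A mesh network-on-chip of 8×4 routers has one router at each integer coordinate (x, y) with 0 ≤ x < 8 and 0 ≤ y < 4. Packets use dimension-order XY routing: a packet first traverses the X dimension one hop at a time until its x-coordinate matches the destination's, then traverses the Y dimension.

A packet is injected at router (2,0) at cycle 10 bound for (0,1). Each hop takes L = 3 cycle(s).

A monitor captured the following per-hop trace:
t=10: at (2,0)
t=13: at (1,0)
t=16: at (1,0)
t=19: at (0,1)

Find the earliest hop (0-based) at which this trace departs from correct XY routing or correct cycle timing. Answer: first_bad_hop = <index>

first_bad_hop = 2

hop 1: step (-1,+0), +3 cyc — ok
hop 2: step (+0,+0), +3 cyc — BAD: non-unit step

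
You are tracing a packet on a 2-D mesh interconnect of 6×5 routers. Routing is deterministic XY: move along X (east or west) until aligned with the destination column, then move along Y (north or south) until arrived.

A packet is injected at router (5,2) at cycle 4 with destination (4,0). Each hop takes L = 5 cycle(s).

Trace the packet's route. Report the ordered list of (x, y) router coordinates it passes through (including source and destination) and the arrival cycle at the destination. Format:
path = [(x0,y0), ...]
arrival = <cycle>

t=4: at (5,2)
t=9: at (4,2) after W
t=14: at (4,1) after S
t=19: at (4,0) after S

path = [(5,2), (4,2), (4,1), (4,0)]
arrival = 19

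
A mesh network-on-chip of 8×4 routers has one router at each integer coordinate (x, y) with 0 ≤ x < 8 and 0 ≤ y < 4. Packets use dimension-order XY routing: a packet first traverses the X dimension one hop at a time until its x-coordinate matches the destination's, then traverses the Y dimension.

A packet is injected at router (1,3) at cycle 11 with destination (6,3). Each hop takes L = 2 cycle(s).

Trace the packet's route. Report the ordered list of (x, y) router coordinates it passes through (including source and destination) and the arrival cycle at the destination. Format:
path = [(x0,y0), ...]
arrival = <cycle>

[0] x=1 y=3 t=11
[1] x=2 y=3 t=13 →E
[2] x=3 y=3 t=15 →E
[3] x=4 y=3 t=17 →E
[4] x=5 y=3 t=19 →E
[5] x=6 y=3 t=21 →E

path = [(1,3), (2,3), (3,3), (4,3), (5,3), (6,3)]
arrival = 21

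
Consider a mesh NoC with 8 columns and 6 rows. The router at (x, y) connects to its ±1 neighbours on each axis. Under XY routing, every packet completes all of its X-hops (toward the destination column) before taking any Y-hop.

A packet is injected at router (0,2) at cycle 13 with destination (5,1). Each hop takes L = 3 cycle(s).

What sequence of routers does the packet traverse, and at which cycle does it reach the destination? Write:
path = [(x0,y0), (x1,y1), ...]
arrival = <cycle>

t=13: at (0,2)
t=16: at (1,2) after E
t=19: at (2,2) after E
t=22: at (3,2) after E
t=25: at (4,2) after E
t=28: at (5,2) after E
t=31: at (5,1) after S

path = [(0,2), (1,2), (2,2), (3,2), (4,2), (5,2), (5,1)]
arrival = 31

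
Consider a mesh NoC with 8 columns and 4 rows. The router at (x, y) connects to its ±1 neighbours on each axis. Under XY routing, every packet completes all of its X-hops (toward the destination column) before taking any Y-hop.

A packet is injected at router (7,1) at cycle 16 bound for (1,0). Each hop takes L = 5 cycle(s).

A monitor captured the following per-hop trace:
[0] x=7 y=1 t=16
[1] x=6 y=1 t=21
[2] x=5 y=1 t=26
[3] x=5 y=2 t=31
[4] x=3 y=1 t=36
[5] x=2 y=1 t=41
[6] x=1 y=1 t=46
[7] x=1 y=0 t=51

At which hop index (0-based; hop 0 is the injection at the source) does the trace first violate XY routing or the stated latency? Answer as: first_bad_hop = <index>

first_bad_hop = 3

hop 1: step (-1,+0), +5 cyc — ok
hop 2: step (-1,+0), +5 cyc — ok
hop 3: step (+0,+1), +5 cyc — BAD: Y-move but x=5≠1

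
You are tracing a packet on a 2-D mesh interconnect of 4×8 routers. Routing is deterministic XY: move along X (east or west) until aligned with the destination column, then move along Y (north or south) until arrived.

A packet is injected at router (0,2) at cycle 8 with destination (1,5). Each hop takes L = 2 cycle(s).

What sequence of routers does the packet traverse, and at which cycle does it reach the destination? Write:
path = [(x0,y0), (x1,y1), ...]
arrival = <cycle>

path = [(0,2), (1,2), (1,3), (1,4), (1,5)]
arrival = 16

  0. router=(0,2) cycle=8 (inject)
  1. router=(1,2) cycle=10 dir=E
  2. router=(1,3) cycle=12 dir=N
  3. router=(1,4) cycle=14 dir=N
  4. router=(1,5) cycle=16 dir=N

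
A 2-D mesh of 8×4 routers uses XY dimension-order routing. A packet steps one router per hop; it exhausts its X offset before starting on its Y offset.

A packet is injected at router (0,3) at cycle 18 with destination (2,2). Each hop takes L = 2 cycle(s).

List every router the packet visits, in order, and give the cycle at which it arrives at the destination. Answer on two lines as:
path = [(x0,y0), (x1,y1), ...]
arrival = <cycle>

path = [(0,3), (1,3), (2,3), (2,2)]
arrival = 24

t=18: at (0,3)
t=20: at (1,3) after E
t=22: at (2,3) after E
t=24: at (2,2) after S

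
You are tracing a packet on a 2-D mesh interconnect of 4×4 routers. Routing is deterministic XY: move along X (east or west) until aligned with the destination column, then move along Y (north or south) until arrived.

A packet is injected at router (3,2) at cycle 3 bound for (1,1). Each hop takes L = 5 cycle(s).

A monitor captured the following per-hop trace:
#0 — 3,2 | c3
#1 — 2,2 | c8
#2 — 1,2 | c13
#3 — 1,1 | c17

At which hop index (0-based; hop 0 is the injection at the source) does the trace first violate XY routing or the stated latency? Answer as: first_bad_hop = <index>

first_bad_hop = 3

check 1→ d=(-1,0) cyc+5: ok
check 2→ d=(-1,0) cyc+5: ok
check 3→ d=(0,-1) cyc+4: BAD: Δcyc=4≠L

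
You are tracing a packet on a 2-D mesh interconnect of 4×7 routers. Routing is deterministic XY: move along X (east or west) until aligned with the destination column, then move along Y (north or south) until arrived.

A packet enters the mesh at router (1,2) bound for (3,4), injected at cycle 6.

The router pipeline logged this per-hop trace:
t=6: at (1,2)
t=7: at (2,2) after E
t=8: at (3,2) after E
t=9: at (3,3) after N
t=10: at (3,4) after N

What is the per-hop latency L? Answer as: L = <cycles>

L = 1

Between hops 0 and 1 the cycle counter advances 7 − 6 = 1.
That increment is L by definition: L = 1.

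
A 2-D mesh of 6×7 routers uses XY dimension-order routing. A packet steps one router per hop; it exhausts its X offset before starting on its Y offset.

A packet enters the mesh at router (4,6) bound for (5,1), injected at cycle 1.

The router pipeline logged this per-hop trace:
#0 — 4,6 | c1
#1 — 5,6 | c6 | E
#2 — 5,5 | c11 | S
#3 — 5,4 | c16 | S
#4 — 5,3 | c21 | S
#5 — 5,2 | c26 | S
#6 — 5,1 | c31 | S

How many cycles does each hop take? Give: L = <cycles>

cyc[1] − cyc[0] = 6 − 1 = 5.
Per-hop latency L = Δcyc = 5.

L = 5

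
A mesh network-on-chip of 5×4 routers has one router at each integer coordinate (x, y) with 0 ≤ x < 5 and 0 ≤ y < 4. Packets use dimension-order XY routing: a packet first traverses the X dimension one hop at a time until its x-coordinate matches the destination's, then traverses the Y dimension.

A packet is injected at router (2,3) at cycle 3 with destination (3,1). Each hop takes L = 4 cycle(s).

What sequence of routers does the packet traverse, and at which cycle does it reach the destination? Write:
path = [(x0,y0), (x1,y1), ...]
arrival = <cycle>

path = [(2,3), (3,3), (3,2), (3,1)]
arrival = 15

src (2,3)  cyc=3
E→(3,3)  cyc=7
S→(3,2)  cyc=11
S→(3,1)  cyc=15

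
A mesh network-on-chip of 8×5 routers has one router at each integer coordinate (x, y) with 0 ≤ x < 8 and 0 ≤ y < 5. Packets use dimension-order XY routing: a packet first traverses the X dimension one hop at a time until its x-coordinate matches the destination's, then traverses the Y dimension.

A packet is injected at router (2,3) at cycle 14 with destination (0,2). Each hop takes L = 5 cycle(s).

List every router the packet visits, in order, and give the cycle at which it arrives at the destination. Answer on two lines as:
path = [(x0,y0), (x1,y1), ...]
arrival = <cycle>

  0. router=(2,3) cycle=14 (inject)
  1. router=(1,3) cycle=19 dir=W
  2. router=(0,3) cycle=24 dir=W
  3. router=(0,2) cycle=29 dir=S

path = [(2,3), (1,3), (0,3), (0,2)]
arrival = 29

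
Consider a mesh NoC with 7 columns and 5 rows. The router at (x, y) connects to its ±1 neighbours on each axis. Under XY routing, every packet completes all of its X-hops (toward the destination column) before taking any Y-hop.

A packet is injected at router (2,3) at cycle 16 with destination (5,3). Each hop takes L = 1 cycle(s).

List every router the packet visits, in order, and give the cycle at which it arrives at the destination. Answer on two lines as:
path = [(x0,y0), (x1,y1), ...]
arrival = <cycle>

t=16: at (2,3)
t=17: at (3,3) after E
t=18: at (4,3) after E
t=19: at (5,3) after E

path = [(2,3), (3,3), (4,3), (5,3)]
arrival = 19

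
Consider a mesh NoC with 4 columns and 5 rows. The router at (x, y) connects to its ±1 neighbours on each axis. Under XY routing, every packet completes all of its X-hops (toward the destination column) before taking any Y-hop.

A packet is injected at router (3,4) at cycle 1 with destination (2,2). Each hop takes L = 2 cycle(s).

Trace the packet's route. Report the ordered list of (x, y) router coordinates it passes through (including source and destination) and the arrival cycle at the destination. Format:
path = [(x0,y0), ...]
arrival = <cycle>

hop 0: (3,4) @ cyc 1
hop 1: (2,4) @ cyc 3  [W]
hop 2: (2,3) @ cyc 5  [S]
hop 3: (2,2) @ cyc 7  [S]

path = [(3,4), (2,4), (2,3), (2,2)]
arrival = 7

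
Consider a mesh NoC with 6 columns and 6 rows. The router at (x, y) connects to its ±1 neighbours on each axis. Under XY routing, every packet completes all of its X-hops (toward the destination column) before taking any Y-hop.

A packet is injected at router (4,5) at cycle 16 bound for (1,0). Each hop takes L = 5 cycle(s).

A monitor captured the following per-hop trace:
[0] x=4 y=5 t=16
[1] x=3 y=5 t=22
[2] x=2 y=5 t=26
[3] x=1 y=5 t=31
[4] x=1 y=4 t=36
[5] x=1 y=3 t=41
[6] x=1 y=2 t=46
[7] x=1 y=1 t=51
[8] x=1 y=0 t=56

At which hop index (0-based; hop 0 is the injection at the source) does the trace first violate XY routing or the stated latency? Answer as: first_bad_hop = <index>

first_bad_hop = 1

check 1→ d=(-1,0) cyc+6: BAD: Δcyc=6≠L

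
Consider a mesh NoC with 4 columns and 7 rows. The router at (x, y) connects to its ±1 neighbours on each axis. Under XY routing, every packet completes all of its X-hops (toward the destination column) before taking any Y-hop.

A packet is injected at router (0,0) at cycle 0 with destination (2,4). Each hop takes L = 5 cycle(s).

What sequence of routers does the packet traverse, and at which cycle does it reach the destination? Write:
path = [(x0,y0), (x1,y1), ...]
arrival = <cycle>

path = [(0,0), (1,0), (2,0), (2,1), (2,2), (2,3), (2,4)]
arrival = 30

#0 — 0,0 | c0
#1 — 1,0 | c5 | E
#2 — 2,0 | c10 | E
#3 — 2,1 | c15 | N
#4 — 2,2 | c20 | N
#5 — 2,3 | c25 | N
#6 — 2,4 | c30 | N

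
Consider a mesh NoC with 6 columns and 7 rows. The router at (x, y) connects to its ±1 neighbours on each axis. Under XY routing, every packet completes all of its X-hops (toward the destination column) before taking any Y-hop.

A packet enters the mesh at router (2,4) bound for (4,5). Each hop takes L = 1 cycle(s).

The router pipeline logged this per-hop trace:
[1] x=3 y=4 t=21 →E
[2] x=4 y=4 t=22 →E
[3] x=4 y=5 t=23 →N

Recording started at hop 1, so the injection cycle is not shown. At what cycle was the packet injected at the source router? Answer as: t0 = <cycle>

t0 = 20

cyc[1] = 21 and cyc[k] = t0 + k·L for every k.
Subtract one hop: t0 = 21 − 1 = 20.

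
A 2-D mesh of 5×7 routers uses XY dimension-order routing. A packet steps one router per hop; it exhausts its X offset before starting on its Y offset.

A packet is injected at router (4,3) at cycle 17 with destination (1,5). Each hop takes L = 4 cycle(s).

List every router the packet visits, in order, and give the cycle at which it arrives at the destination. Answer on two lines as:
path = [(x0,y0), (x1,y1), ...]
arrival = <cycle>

t=17: at (4,3)
t=21: at (3,3) after W
t=25: at (2,3) after W
t=29: at (1,3) after W
t=33: at (1,4) after N
t=37: at (1,5) after N

path = [(4,3), (3,3), (2,3), (1,3), (1,4), (1,5)]
arrival = 37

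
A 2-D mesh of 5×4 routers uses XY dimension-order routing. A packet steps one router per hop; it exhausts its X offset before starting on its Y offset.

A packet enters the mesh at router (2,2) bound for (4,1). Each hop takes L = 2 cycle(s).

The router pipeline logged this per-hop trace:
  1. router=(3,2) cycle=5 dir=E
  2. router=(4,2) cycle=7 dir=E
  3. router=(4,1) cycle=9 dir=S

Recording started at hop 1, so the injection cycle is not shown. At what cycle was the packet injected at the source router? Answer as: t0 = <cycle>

t0 = 3

The first recorded entry is hop 1 at cycle 5.
So t0 = 5 − 1·2 = 3.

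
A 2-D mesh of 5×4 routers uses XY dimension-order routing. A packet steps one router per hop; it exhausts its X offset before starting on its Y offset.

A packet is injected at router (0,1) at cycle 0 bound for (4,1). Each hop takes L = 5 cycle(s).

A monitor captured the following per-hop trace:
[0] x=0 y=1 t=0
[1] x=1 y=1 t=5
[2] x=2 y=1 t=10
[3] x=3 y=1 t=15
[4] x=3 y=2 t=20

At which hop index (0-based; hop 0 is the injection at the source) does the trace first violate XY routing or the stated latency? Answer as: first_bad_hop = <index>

  1: Δx=+1 Δy=+0 Δt=5 [ok]
  2: Δx=+1 Δy=+0 Δt=5 [ok]
  3: Δx=+1 Δy=+0 Δt=5 [ok]
  4: Δx=+0 Δy=+1 Δt=5 [BAD: Y-move but x=3≠4]

first_bad_hop = 4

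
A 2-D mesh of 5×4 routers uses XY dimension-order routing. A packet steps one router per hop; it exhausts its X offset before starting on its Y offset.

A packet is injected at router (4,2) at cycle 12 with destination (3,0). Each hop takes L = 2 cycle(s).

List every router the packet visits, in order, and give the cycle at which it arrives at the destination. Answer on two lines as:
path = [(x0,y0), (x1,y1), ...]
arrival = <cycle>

t=12: at (4,2)
t=14: at (3,2) after W
t=16: at (3,1) after S
t=18: at (3,0) after S

path = [(4,2), (3,2), (3,1), (3,0)]
arrival = 18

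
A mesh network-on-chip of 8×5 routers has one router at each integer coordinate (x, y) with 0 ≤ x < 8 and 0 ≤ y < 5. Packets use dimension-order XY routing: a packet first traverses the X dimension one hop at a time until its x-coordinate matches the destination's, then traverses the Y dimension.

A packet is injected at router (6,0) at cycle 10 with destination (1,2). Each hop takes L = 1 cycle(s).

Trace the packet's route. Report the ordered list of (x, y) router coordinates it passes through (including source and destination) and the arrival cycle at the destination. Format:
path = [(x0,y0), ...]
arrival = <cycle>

path = [(6,0), (5,0), (4,0), (3,0), (2,0), (1,0), (1,1), (1,2)]
arrival = 17

  0. router=(6,0) cycle=10 (inject)
  1. router=(5,0) cycle=11 dir=W
  2. router=(4,0) cycle=12 dir=W
  3. router=(3,0) cycle=13 dir=W
  4. router=(2,0) cycle=14 dir=W
  5. router=(1,0) cycle=15 dir=W
  6. router=(1,1) cycle=16 dir=N
  7. router=(1,2) cycle=17 dir=N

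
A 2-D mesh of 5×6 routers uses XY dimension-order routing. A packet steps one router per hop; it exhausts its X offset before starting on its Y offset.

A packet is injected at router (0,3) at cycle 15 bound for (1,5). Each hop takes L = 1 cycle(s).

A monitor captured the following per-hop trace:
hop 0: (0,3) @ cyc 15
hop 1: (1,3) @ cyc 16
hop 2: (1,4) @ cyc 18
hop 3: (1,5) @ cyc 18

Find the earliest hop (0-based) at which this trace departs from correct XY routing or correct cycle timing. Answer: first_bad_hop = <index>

[1] (+1,+0) / 1c ⇒ ok
[2] (+0,+1) / 2c ⇒ BAD: Δcyc=2≠L

first_bad_hop = 2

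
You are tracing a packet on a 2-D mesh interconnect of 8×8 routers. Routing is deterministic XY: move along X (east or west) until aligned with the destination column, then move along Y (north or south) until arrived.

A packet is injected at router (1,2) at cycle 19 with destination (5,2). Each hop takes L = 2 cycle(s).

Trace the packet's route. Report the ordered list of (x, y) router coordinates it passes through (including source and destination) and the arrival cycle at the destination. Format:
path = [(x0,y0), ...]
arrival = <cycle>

#0 — 1,2 | c19
#1 — 2,2 | c21 | E
#2 — 3,2 | c23 | E
#3 — 4,2 | c25 | E
#4 — 5,2 | c27 | E

path = [(1,2), (2,2), (3,2), (4,2), (5,2)]
arrival = 27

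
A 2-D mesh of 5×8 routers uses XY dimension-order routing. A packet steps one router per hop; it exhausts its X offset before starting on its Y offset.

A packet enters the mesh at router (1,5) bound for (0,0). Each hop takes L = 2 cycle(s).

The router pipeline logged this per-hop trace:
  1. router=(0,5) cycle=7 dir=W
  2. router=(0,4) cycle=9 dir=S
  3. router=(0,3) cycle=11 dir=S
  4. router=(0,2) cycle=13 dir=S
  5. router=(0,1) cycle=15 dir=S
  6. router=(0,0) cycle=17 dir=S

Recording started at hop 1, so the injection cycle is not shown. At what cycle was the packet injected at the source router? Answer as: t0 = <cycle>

cyc[1] = 7 and cyc[k] = t0 + k·L for every k.
Subtract one hop: t0 = 7 − 2 = 5.

t0 = 5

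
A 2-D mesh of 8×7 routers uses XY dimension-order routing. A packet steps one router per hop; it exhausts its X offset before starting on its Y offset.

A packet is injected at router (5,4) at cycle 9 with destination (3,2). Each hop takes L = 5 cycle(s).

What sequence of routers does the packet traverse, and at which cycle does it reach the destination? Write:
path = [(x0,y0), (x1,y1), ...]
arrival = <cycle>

  0. router=(5,4) cycle=9 (inject)
  1. router=(4,4) cycle=14 dir=W
  2. router=(3,4) cycle=19 dir=W
  3. router=(3,3) cycle=24 dir=S
  4. router=(3,2) cycle=29 dir=S

path = [(5,4), (4,4), (3,4), (3,3), (3,2)]
arrival = 29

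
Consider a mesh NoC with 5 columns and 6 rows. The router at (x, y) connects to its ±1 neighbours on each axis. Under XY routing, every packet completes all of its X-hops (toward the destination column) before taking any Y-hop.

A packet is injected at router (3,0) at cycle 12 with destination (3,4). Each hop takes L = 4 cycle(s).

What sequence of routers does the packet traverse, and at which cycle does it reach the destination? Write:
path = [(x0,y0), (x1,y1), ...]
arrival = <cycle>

hop 0: (3,0) @ cyc 12
hop 1: (3,1) @ cyc 16  [N]
hop 2: (3,2) @ cyc 20  [N]
hop 3: (3,3) @ cyc 24  [N]
hop 4: (3,4) @ cyc 28  [N]

path = [(3,0), (3,1), (3,2), (3,3), (3,4)]
arrival = 28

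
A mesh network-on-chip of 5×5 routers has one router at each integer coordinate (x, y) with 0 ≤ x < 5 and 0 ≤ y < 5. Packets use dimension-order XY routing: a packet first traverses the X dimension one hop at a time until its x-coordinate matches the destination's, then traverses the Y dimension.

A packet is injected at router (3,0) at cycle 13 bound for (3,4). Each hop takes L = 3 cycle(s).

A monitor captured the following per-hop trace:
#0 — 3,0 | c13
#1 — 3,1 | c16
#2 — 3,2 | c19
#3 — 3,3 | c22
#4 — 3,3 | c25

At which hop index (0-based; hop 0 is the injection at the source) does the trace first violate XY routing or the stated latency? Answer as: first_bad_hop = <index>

first_bad_hop = 4

  1: Δx=+0 Δy=+1 Δt=3 [ok]
  2: Δx=+0 Δy=+1 Δt=3 [ok]
  3: Δx=+0 Δy=+1 Δt=3 [ok]
  4: Δx=+0 Δy=+0 Δt=3 [BAD: non-unit step]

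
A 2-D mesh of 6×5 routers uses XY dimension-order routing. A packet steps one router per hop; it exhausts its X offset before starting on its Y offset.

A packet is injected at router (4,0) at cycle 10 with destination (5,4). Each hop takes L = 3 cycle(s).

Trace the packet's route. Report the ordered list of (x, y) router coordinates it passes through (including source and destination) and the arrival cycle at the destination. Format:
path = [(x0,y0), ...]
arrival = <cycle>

src (4,0)  cyc=10
E→(5,0)  cyc=13
N→(5,1)  cyc=16
N→(5,2)  cyc=19
N→(5,3)  cyc=22
N→(5,4)  cyc=25

path = [(4,0), (5,0), (5,1), (5,2), (5,3), (5,4)]
arrival = 25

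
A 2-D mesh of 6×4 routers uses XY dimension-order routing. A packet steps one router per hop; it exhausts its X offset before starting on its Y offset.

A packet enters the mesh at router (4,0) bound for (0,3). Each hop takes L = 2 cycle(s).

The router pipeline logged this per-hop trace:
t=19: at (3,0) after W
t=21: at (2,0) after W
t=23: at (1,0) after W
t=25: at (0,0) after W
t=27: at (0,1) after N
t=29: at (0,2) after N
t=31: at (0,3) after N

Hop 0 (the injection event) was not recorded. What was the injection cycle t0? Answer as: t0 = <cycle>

t0 = 17

Hop 1 reached at cycle 19; hop k is at t0 + k·L.
t0 = cyc[1] − L = 19 − 2 = 17.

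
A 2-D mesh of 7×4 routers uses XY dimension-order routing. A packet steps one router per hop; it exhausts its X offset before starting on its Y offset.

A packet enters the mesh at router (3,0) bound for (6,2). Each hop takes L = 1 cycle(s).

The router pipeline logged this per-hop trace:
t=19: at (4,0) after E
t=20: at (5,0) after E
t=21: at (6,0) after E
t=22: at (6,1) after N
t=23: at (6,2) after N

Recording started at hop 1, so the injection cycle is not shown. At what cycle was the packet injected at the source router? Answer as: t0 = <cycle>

t0 = 18

Hop 1 reached at cycle 19; hop k is at t0 + k·L.
t0 = cyc[1] − L = 19 − 1 = 18.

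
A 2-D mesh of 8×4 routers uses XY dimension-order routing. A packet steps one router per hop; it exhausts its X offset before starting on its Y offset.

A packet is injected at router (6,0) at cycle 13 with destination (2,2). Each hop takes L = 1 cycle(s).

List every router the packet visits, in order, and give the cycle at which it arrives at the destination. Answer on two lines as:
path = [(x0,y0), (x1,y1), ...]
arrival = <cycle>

  0. router=(6,0) cycle=13 (inject)
  1. router=(5,0) cycle=14 dir=W
  2. router=(4,0) cycle=15 dir=W
  3. router=(3,0) cycle=16 dir=W
  4. router=(2,0) cycle=17 dir=W
  5. router=(2,1) cycle=18 dir=N
  6. router=(2,2) cycle=19 dir=N

path = [(6,0), (5,0), (4,0), (3,0), (2,0), (2,1), (2,2)]
arrival = 19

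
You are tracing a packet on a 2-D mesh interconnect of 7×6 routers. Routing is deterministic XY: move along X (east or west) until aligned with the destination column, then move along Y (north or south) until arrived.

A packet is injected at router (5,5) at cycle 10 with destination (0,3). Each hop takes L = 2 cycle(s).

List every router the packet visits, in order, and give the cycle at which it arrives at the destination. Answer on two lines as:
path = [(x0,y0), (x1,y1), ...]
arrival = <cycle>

path = [(5,5), (4,5), (3,5), (2,5), (1,5), (0,5), (0,4), (0,3)]
arrival = 24

t=10: at (5,5)
t=12: at (4,5) after W
t=14: at (3,5) after W
t=16: at (2,5) after W
t=18: at (1,5) after W
t=20: at (0,5) after W
t=22: at (0,4) after S
t=24: at (0,3) after S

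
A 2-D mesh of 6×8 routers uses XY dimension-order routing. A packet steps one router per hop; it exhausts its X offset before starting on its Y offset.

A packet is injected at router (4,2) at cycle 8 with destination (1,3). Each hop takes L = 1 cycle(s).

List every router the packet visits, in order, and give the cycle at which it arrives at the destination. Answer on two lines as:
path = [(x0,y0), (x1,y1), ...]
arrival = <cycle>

path = [(4,2), (3,2), (2,2), (1,2), (1,3)]
arrival = 12

t=8: at (4,2)
t=9: at (3,2) after W
t=10: at (2,2) after W
t=11: at (1,2) after W
t=12: at (1,3) after N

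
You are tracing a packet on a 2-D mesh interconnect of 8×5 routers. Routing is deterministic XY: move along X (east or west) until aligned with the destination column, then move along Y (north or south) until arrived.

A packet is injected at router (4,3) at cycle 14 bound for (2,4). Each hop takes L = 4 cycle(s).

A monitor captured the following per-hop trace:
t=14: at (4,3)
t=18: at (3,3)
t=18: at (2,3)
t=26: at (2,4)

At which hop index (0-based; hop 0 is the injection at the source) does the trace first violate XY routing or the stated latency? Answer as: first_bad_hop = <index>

first_bad_hop = 2

  1: Δx=-1 Δy=+0 Δt=4 [ok]
  2: Δx=-1 Δy=+0 Δt=0 [BAD: Δcyc=0≠L]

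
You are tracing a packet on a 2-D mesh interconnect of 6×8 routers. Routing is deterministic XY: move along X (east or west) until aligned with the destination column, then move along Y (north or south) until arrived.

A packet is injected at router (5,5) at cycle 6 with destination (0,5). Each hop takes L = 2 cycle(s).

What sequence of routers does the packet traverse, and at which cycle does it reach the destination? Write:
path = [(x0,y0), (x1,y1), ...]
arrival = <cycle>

path = [(5,5), (4,5), (3,5), (2,5), (1,5), (0,5)]
arrival = 16

hop 0: (5,5) @ cyc 6
hop 1: (4,5) @ cyc 8  [W]
hop 2: (3,5) @ cyc 10  [W]
hop 3: (2,5) @ cyc 12  [W]
hop 4: (1,5) @ cyc 14  [W]
hop 5: (0,5) @ cyc 16  [W]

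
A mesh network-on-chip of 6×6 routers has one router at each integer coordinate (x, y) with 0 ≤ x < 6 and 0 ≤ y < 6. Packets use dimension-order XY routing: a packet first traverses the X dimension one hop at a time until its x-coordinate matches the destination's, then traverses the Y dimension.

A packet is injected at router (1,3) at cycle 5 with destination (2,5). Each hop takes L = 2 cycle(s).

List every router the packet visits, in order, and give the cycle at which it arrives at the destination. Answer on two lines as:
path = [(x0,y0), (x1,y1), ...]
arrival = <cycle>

path = [(1,3), (2,3), (2,4), (2,5)]
arrival = 11

hop 0: (1,3) @ cyc 5
hop 1: (2,3) @ cyc 7  [E]
hop 2: (2,4) @ cyc 9  [N]
hop 3: (2,5) @ cyc 11  [N]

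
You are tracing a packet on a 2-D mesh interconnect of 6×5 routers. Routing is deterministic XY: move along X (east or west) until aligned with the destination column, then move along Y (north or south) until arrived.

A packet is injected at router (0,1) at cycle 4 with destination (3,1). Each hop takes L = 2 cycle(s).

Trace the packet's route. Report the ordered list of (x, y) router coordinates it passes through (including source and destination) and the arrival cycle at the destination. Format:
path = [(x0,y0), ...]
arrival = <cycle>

  0. router=(0,1) cycle=4 (inject)
  1. router=(1,1) cycle=6 dir=E
  2. router=(2,1) cycle=8 dir=E
  3. router=(3,1) cycle=10 dir=E

path = [(0,1), (1,1), (2,1), (3,1)]
arrival = 10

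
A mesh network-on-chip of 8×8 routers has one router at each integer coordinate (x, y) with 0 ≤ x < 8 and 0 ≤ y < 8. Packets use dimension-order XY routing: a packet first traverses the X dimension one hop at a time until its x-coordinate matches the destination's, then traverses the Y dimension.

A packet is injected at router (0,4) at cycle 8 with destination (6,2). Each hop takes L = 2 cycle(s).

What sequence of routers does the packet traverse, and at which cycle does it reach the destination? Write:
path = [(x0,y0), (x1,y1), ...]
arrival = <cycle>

#0 — 0,4 | c8
#1 — 1,4 | c10 | E
#2 — 2,4 | c12 | E
#3 — 3,4 | c14 | E
#4 — 4,4 | c16 | E
#5 — 5,4 | c18 | E
#6 — 6,4 | c20 | E
#7 — 6,3 | c22 | S
#8 — 6,2 | c24 | S

path = [(0,4), (1,4), (2,4), (3,4), (4,4), (5,4), (6,4), (6,3), (6,2)]
arrival = 24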